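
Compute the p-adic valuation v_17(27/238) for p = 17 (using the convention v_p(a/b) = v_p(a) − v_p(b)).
v_17(27/238) = -1

Factor powers of 17 from the numerator and denominator of the reduced fraction: 27 = 17^0 · 27 and 238 = 17^1 · 14. Apply v_p(a/b) = v_p(a) − v_p(b): v_17(27/238) = 0 − 1 = -1.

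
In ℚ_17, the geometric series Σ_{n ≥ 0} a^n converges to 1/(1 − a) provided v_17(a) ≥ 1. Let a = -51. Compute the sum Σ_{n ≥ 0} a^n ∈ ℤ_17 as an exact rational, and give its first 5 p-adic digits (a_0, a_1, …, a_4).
Σ a^n = 1/(1 − a) = 1/52;  first 5 digits = (1, 14, 8, 7, 11)

v_17(a) = 1 ≥ 1, so the series converges in ℤ_17 to 1/(1 − a) = 1/(1 − (-51)) = 1/52. Expand this rational in ℤ_17: compute digits iteratively via d_i = x_i mod 17, x_{i+1} = (x_i − d_i)/17. The first 5 digits are (1, 14, 8, 7, 11).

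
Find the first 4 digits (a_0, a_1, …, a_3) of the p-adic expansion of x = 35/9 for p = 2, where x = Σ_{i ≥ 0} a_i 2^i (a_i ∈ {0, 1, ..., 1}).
(a_0, …, a_3) = (1, 1, 0, 1)

v_2(35/9) = 0 (numerator and denominator both coprime to 2), so x ∈ ℤ_2^×. Compute digits iteratively via a_i = x_i mod 2, x_{i+1} = (x_i − a_i)/2, with x_0 = x:
  x_0 = 35/9;  a_0 = 1;  x_1 = (x_0 − 1)/2 = 13/9
  x_1 = 13/9;  a_1 = 1;  x_2 = (x_1 − 1)/2 = 2/9
  x_2 = 2/9;  a_2 = 0;  x_3 = (x_2 − 0)/2 = 1/9
  x_3 = 1/9;  a_3 = 1;  x_4 = (x_3 − 1)/2 = -4/9
Digits: (1, 1, 0, 1).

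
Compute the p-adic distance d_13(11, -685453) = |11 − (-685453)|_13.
d_13(11, -685453) = 1/28561

Step 1 — x − y = 11 − (-685453) = 685464. Step 2 — v_13(685464) = 4 (factor: 685464 = (13^4 · 24); the sign does not affect v_p). Step 3 — |x − y|_13 = 13^{-4} = 1/28561.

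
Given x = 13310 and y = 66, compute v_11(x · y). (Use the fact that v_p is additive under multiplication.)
v_11(878460) = 4

v_p(x) = 3 (factor: 13310 = 11^3 · 10); v_p(y) = 1 (factor: 66 = 11^1 · 6). Additivity: v_p(xy) = v_p(x) + v_p(y) = 3 + 1 = 4. (Direct check: xy = 878460 = 11^4 · (60).)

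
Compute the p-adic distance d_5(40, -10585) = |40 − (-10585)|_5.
d_5(40, -10585) = 1/625

Step 1 — x − y = 40 − (-10585) = 10625. Step 2 — v_5(10625) = 4 (factor: 10625 = (5^4 · 17); the sign does not affect v_p). Step 3 — |x − y|_5 = 5^{-4} = 1/625.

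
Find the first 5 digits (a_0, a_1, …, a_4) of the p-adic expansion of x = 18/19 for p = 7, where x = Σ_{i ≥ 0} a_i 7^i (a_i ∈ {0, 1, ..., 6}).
(a_0, …, a_4) = (5, 2, 0, 4, 2)

v_7(18/19) = 0 (numerator and denominator both coprime to 7), so x ∈ ℤ_7^×. Compute digits iteratively via a_i = x_i mod 7, x_{i+1} = (x_i − a_i)/7, with x_0 = x:
  x_0 = 18/19;  a_0 = 5;  x_1 = (x_0 − 5)/7 = -11/19
  x_1 = -11/19;  a_1 = 2;  x_2 = (x_1 − 2)/7 = -7/19
  x_2 = -7/19;  a_2 = 0;  x_3 = (x_2 − 0)/7 = -1/19
  x_3 = -1/19;  a_3 = 4;  x_4 = (x_3 − 4)/7 = -11/19
  x_4 = -11/19;  a_4 = 2;  x_5 = (x_4 − 2)/7 = -7/19
Digits: (5, 2, 0, 4, 2).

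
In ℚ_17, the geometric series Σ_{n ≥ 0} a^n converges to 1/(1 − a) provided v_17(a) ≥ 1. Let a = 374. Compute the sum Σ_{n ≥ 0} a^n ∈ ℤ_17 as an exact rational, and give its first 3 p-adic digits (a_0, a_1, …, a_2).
Σ a^n = 1/(1 − a) = -1/373;  first 3 digits = (1, 5, 9)

v_17(a) = 1 ≥ 1, so the series converges in ℤ_17 to 1/(1 − a) = 1/(1 − 374) = -1/373. Expand this rational in ℤ_17: compute digits iteratively via d_i = x_i mod 17, x_{i+1} = (x_i − d_i)/17. The first 3 digits are (1, 5, 9).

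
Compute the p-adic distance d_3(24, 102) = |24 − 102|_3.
d_3(24, 102) = 1/3

Step 1 — x − y = 24 − 102 = -78. Step 2 — v_3(-78) = 1 (factor: -78 = −(3^1 · 26); the sign does not affect v_p). Step 3 — |x − y|_3 = 3^{-1} = 1/3.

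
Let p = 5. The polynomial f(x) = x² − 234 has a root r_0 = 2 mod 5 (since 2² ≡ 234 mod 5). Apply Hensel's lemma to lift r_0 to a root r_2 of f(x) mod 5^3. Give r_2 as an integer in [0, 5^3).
r_2 = 22 (mod 125)

Hensel's recurrence: r_{i+1} = r_i − f(r_i)·(f′(r_i))^{-1} mod 5^{i+2}, with f′(x) = 2x. Iterate:
  r_0 = 2 (mod 5)
  r_1 = 22 (mod 25)
  r_2 = 22 (mod 125)
Final: r_2 = 22, and one checks f(r_2) ≡ 0 mod 5^3.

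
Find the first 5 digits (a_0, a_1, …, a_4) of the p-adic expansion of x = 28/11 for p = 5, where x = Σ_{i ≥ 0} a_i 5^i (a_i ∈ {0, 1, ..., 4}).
(a_0, …, a_4) = (3, 4, 1, 1, 2)

v_5(28/11) = 0 (numerator and denominator both coprime to 5), so x ∈ ℤ_5^×. Compute digits iteratively via a_i = x_i mod 5, x_{i+1} = (x_i − a_i)/5, with x_0 = x:
  x_0 = 28/11;  a_0 = 3;  x_1 = (x_0 − 3)/5 = -1/11
  x_1 = -1/11;  a_1 = 4;  x_2 = (x_1 − 4)/5 = -9/11
  x_2 = -9/11;  a_2 = 1;  x_3 = (x_2 − 1)/5 = -4/11
  x_3 = -4/11;  a_3 = 1;  x_4 = (x_3 − 1)/5 = -3/11
  x_4 = -3/11;  a_4 = 2;  x_5 = (x_4 − 2)/5 = -5/11
Digits: (3, 4, 1, 1, 2).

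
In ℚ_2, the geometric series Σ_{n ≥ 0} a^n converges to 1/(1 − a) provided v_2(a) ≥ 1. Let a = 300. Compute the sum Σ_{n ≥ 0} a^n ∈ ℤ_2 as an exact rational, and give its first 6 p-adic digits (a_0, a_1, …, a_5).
Σ a^n = 1/(1 − a) = -1/299;  first 6 digits = (1, 0, 1, 1, 1, 1)

v_2(a) = 2 ≥ 1, so the series converges in ℤ_2 to 1/(1 − a) = 1/(1 − 300) = -1/299. Expand this rational in ℤ_2: compute digits iteratively via d_i = x_i mod 2, x_{i+1} = (x_i − d_i)/2. The first 6 digits are (1, 0, 1, 1, 1, 1).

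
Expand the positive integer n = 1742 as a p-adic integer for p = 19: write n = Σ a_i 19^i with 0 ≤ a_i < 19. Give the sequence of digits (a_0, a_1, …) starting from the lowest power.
(a_0, a_1, …) = (13, 15, 4)

Repeated division by 19 gives the digits low-to-high: 1742 = 13 + 15·19^1 + 4·19^2. Digit sequence: (13, 15, 4).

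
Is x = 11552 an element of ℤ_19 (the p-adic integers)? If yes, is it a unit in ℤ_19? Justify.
x ∈ ℤ_19 but not a unit; v_19(x) = 2 > 0

ℤ_19 = {x ∈ ℚ_19 : v_19(x) ≥ 0} and ℤ_19^× = {x ∈ ℤ_19 : v_19(x) = 0}. Here v_19(11552) = v_19(num) − v_19(den) = 2; compare against these criteria.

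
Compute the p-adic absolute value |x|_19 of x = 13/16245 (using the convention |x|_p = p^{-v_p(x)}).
|13/16245|_19 = 361

Step 1 — compute v_19(x) by factoring powers of 19 out of the numerator and denominator: v_19(13/16245) = -2. Step 2 — apply |x|_p = p^{-v_p(x)} = 19^{2} = 361.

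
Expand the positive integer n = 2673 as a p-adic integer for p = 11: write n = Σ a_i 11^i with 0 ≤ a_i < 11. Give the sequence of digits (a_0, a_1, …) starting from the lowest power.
(a_0, a_1, …) = (0, 1, 0, 2)

Repeated division by 11 gives the digits low-to-high: 2673 = 1·11^1 + 2·11^3. Digit sequence: (0, 1, 0, 2).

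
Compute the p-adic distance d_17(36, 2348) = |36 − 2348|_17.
d_17(36, 2348) = 1/289

Step 1 — x − y = 36 − 2348 = -2312. Step 2 — v_17(-2312) = 2 (factor: -2312 = −(17^2 · 8); the sign does not affect v_p). Step 3 — |x − y|_17 = 17^{-2} = 1/289.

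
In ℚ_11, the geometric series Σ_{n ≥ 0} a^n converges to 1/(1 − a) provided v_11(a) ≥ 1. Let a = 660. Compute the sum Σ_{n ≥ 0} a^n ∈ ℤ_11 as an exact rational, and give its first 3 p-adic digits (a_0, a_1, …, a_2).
Σ a^n = 1/(1 − a) = -1/659;  first 3 digits = (1, 5, 8)

v_11(a) = 1 ≥ 1, so the series converges in ℤ_11 to 1/(1 − a) = 1/(1 − 660) = -1/659. Expand this rational in ℤ_11: compute digits iteratively via d_i = x_i mod 11, x_{i+1} = (x_i − d_i)/11. The first 3 digits are (1, 5, 8).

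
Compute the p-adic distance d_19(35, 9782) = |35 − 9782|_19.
d_19(35, 9782) = 1/361

Step 1 — x − y = 35 − 9782 = -9747. Step 2 — v_19(-9747) = 2 (factor: -9747 = −(19^2 · 27); the sign does not affect v_p). Step 3 — |x − y|_19 = 19^{-2} = 1/361.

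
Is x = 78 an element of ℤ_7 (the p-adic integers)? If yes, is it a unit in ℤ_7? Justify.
x ∈ ℤ_7^× (unit); v_7(x) = 0

ℤ_7 = {x ∈ ℚ_7 : v_7(x) ≥ 0} and ℤ_7^× = {x ∈ ℤ_7 : v_7(x) = 0}. Here v_7(78) = v_7(num) − v_7(den) = 0; compare against these criteria.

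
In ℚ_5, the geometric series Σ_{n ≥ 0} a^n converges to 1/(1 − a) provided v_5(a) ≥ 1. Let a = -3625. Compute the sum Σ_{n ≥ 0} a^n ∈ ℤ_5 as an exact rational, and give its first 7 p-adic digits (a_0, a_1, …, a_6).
Σ a^n = 1/(1 − a) = 1/3626;  first 7 digits = (1, 0, 0, 1, 4, 3, 0)

v_5(a) = 3 ≥ 1, so the series converges in ℤ_5 to 1/(1 − a) = 1/(1 − (-3625)) = 1/3626. Expand this rational in ℤ_5: compute digits iteratively via d_i = x_i mod 5, x_{i+1} = (x_i − d_i)/5. The first 7 digits are (1, 0, 0, 1, 4, 3, 0).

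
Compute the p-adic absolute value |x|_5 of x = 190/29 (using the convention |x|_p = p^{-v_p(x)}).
|190/29|_5 = 1/5

Step 1 — compute v_5(x) by factoring powers of 5 out of the numerator and denominator: v_5(190/29) = 1. Step 2 — apply |x|_p = p^{-v_p(x)} = 5^{-1} = 1/5.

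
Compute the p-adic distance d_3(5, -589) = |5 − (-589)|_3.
d_3(5, -589) = 1/27

Step 1 — x − y = 5 − (-589) = 594. Step 2 — v_3(594) = 3 (factor: 594 = (3^3 · 22); the sign does not affect v_p). Step 3 — |x − y|_3 = 3^{-3} = 1/27.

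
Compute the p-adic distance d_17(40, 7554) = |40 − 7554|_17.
d_17(40, 7554) = 1/289

Step 1 — x − y = 40 − 7554 = -7514. Step 2 — v_17(-7514) = 2 (factor: -7514 = −(17^2 · 26); the sign does not affect v_p). Step 3 — |x − y|_17 = 17^{-2} = 1/289.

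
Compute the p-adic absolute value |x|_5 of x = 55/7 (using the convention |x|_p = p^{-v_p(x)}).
|55/7|_5 = 1/5

Step 1 — compute v_5(x) by factoring powers of 5 out of the numerator and denominator: v_5(55/7) = 1. Step 2 — apply |x|_p = p^{-v_p(x)} = 5^{-1} = 1/5.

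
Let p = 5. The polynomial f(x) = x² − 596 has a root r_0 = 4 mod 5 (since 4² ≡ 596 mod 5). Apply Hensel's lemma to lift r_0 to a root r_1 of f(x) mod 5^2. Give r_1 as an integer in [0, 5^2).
r_1 = 14 (mod 25)

Hensel's recurrence: r_{i+1} = r_i − f(r_i)·(f′(r_i))^{-1} mod 5^{i+2}, with f′(x) = 2x. Iterate:
  r_0 = 4 (mod 5)
  r_1 = 14 (mod 25)
Final: r_1 = 14, and one checks f(r_1) ≡ 0 mod 5^2.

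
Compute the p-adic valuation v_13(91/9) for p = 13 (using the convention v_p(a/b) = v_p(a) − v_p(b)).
v_13(91/9) = 1

Factor powers of 13 from the numerator and denominator of the reduced fraction: 91 = 13^1 · 7 and 9 = 13^0 · 9. Apply v_p(a/b) = v_p(a) − v_p(b): v_13(91/9) = 1 − 0 = 1.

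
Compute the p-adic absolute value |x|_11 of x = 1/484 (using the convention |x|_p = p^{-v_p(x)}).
|1/484|_11 = 121

Step 1 — compute v_11(x) by factoring powers of 11 out of the numerator and denominator: v_11(1/484) = -2. Step 2 — apply |x|_p = p^{-v_p(x)} = 11^{2} = 121.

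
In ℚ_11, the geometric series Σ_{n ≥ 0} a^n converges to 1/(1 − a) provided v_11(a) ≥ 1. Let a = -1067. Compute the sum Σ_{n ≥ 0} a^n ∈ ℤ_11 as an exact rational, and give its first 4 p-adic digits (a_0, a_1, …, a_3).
Σ a^n = 1/(1 − a) = 1/1068;  first 4 digits = (1, 2, 6, 4)

v_11(a) = 1 ≥ 1, so the series converges in ℤ_11 to 1/(1 − a) = 1/(1 − (-1067)) = 1/1068. Expand this rational in ℤ_11: compute digits iteratively via d_i = x_i mod 11, x_{i+1} = (x_i − d_i)/11. The first 4 digits are (1, 2, 6, 4).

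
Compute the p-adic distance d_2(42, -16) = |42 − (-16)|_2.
d_2(42, -16) = 1/2

Step 1 — x − y = 42 − (-16) = 58. Step 2 — v_2(58) = 1 (factor: 58 = (2^1 · 29); the sign does not affect v_p). Step 3 — |x − y|_2 = 2^{-1} = 1/2.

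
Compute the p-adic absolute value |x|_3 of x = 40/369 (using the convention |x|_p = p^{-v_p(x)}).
|40/369|_3 = 9

Step 1 — compute v_3(x) by factoring powers of 3 out of the numerator and denominator: v_3(40/369) = -2. Step 2 — apply |x|_p = p^{-v_p(x)} = 3^{2} = 9.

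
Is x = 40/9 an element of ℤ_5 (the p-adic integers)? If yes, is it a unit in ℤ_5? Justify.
x ∈ ℤ_5 but not a unit; v_5(x) = 1 > 0

ℤ_5 = {x ∈ ℚ_5 : v_5(x) ≥ 0} and ℤ_5^× = {x ∈ ℤ_5 : v_5(x) = 0}. Here v_5(40/9) = v_5(num) − v_5(den) = 1; compare against these criteria.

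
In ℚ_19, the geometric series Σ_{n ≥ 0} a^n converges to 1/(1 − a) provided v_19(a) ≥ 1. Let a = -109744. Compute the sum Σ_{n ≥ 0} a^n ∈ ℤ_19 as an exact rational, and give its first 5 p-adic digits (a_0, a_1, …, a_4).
Σ a^n = 1/(1 − a) = 1/109745;  first 5 digits = (1, 0, 0, 3, 18)

v_19(a) = 3 ≥ 1, so the series converges in ℤ_19 to 1/(1 − a) = 1/(1 − (-109744)) = 1/109745. Expand this rational in ℤ_19: compute digits iteratively via d_i = x_i mod 19, x_{i+1} = (x_i − d_i)/19. The first 5 digits are (1, 0, 0, 3, 18).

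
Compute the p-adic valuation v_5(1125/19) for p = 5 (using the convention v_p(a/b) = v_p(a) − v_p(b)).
v_5(1125/19) = 3

Factor powers of 5 from the numerator and denominator of the reduced fraction: 1125 = 5^3 · 9 and 19 = 5^0 · 19. Apply v_p(a/b) = v_p(a) − v_p(b): v_5(1125/19) = 3 − 0 = 3.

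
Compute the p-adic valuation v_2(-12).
v_2(-12) = 2

v_2(n) is the largest exponent k such that 2^k divides n. Factor out: -12 = -2^2 · 3. (Sign doesn't affect v_p.) So v_2(-12) = 2.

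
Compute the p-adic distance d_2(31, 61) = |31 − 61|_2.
d_2(31, 61) = 1/2

Step 1 — x − y = 31 − 61 = -30. Step 2 — v_2(-30) = 1 (factor: -30 = −(2^1 · 15); the sign does not affect v_p). Step 3 — |x − y|_2 = 2^{-1} = 1/2.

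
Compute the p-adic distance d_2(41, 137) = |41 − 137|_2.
d_2(41, 137) = 1/32

Step 1 — x − y = 41 − 137 = -96. Step 2 — v_2(-96) = 5 (factor: -96 = −(2^5 · 3); the sign does not affect v_p). Step 3 — |x − y|_2 = 2^{-5} = 1/32.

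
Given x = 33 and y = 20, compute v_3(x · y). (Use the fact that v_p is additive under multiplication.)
v_3(660) = 1

v_p(x) = 1 (factor: 33 = 3^1 · 11); v_p(y) = 0 (factor: 20 = 3^0 · 20). Additivity: v_p(xy) = v_p(x) + v_p(y) = 1 + 0 = 1. (Direct check: xy = 660 = 3^1 · (220).)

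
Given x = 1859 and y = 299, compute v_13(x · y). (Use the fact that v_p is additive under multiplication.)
v_13(555841) = 3

v_p(x) = 2 (factor: 1859 = 13^2 · 11); v_p(y) = 1 (factor: 299 = 13^1 · 23). Additivity: v_p(xy) = v_p(x) + v_p(y) = 2 + 1 = 3. (Direct check: xy = 555841 = 13^3 · (253).)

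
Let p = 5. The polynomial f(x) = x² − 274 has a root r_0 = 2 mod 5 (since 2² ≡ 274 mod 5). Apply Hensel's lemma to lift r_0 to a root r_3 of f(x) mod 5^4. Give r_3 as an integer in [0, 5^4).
r_3 = 157 (mod 625)

Hensel's recurrence: r_{i+1} = r_i − f(r_i)·(f′(r_i))^{-1} mod 5^{i+2}, with f′(x) = 2x. Iterate:
  r_0 = 2 (mod 5)
  r_1 = 7 (mod 25)
  r_2 = 32 (mod 125)
  r_3 = 157 (mod 625)
Final: r_3 = 157, and one checks f(r_3) ≡ 0 mod 5^4.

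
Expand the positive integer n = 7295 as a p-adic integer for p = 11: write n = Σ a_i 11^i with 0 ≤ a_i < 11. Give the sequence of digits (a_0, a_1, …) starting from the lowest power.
(a_0, a_1, …) = (2, 3, 5, 5)

Repeated division by 11 gives the digits low-to-high: 7295 = 2 + 3·11^1 + 5·11^2 + 5·11^3. Digit sequence: (2, 3, 5, 5).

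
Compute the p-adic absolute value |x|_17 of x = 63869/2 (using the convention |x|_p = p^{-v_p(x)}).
|63869/2|_17 = 1/4913

Step 1 — compute v_17(x) by factoring powers of 17 out of the numerator and denominator: v_17(63869/2) = 3. Step 2 — apply |x|_p = p^{-v_p(x)} = 17^{-3} = 1/4913.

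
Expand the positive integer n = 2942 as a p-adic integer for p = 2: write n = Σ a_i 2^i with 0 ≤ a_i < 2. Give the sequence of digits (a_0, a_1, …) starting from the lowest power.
(a_0, a_1, …) = (0, 1, 1, 1, 1, 1, 1, 0, 1, 1, 0, 1)

Repeated division by 2 gives the digits low-to-high: 2942 = 1·2^1 + 1·2^2 + 1·2^3 + 1·2^4 + 1·2^5 + 1·2^6 + 1·2^8 + 1·2^9 + 1·2^11. Digit sequence: (0, 1, 1, 1, 1, 1, 1, 0, 1, 1, 0, 1).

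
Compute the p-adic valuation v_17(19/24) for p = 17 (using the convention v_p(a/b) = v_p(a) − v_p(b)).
v_17(19/24) = 0

Factor powers of 17 from the numerator and denominator of the reduced fraction: 19 = 17^0 · 19 and 24 = 17^0 · 24. Apply v_p(a/b) = v_p(a) − v_p(b): v_17(19/24) = 0 − 0 = 0.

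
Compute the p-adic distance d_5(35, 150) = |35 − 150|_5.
d_5(35, 150) = 1/5

Step 1 — x − y = 35 − 150 = -115. Step 2 — v_5(-115) = 1 (factor: -115 = −(5^1 · 23); the sign does not affect v_p). Step 3 — |x − y|_5 = 5^{-1} = 1/5.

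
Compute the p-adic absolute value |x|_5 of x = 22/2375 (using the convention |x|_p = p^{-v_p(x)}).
|22/2375|_5 = 125

Step 1 — compute v_5(x) by factoring powers of 5 out of the numerator and denominator: v_5(22/2375) = -3. Step 2 — apply |x|_p = p^{-v_p(x)} = 5^{3} = 125.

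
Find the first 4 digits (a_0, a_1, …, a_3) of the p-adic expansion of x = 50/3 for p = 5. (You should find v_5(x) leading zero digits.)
(a_0, …, a_3) = (0, 0, 4, 1)

v_5(50/3) = 2, so a_0 = ... = a_1 = 0. Factor out: x = 5^2 · u with u = 2/3 a unit in ℤ_5. Expand u iteratively via a_{v+i} = u_i mod 5, u_{i+1} = (u_i − a_{v+i})/5:
  u_0 = 2/3;  a_2 = 4;  u_1 = (u_0 − 4)/5 = -2/3
  u_1 = -2/3;  a_3 = 1;  u_2 = (u_1 − 1)/5 = -1/3
Digits: (0, 0, 4, 1).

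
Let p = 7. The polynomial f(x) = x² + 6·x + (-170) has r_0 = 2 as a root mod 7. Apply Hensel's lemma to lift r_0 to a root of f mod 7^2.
r_1 = 37 (mod 49)

Hensel: r_{i+1} = r_i − f(r_i)·(f′(r_i))^{-1} mod 7^{i+2}, f′(x) = 2x + 6. Iterate:
  r_0 = 2 (mod 7)
  r_1 = 37 (mod 49)
Final: r = 37 satisfies f(r) ≡ 0 mod 7^2.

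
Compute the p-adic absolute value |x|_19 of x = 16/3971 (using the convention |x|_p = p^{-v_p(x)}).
|16/3971|_19 = 361

Step 1 — compute v_19(x) by factoring powers of 19 out of the numerator and denominator: v_19(16/3971) = -2. Step 2 — apply |x|_p = p^{-v_p(x)} = 19^{2} = 361.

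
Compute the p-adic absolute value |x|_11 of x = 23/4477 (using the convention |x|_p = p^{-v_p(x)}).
|23/4477|_11 = 121

Step 1 — compute v_11(x) by factoring powers of 11 out of the numerator and denominator: v_11(23/4477) = -2. Step 2 — apply |x|_p = p^{-v_p(x)} = 11^{2} = 121.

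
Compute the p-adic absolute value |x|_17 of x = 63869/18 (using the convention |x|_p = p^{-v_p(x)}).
|63869/18|_17 = 1/4913

Step 1 — compute v_17(x) by factoring powers of 17 out of the numerator and denominator: v_17(63869/18) = 3. Step 2 — apply |x|_p = p^{-v_p(x)} = 17^{-3} = 1/4913.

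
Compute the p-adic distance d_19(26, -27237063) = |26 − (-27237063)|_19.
d_19(26, -27237063) = 1/2476099

Step 1 — x − y = 26 − (-27237063) = 27237089. Step 2 — v_19(27237089) = 5 (factor: 27237089 = (19^5 · 11); the sign does not affect v_p). Step 3 — |x − y|_19 = 19^{-5} = 1/2476099.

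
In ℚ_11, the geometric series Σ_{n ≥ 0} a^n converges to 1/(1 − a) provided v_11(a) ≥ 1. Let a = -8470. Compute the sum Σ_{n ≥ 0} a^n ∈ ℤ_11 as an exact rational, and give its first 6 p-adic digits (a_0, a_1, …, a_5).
Σ a^n = 1/(1 − a) = 1/8471;  first 6 digits = (1, 0, 7, 4, 4, 5)

v_11(a) = 2 ≥ 1, so the series converges in ℤ_11 to 1/(1 − a) = 1/(1 − (-8470)) = 1/8471. Expand this rational in ℤ_11: compute digits iteratively via d_i = x_i mod 11, x_{i+1} = (x_i − d_i)/11. The first 6 digits are (1, 0, 7, 4, 4, 5).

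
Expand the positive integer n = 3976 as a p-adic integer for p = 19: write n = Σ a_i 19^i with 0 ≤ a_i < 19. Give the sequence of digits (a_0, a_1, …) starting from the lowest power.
(a_0, a_1, …) = (5, 0, 11)

Repeated division by 19 gives the digits low-to-high: 3976 = 5 + 11·19^2. Digit sequence: (5, 0, 11).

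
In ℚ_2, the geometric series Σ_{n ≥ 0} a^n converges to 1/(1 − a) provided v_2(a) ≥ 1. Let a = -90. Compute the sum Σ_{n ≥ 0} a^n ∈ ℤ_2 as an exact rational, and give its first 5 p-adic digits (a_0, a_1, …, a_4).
Σ a^n = 1/(1 − a) = 1/91;  first 5 digits = (1, 1, 0, 0, 1)

v_2(a) = 1 ≥ 1, so the series converges in ℤ_2 to 1/(1 − a) = 1/(1 − (-90)) = 1/91. Expand this rational in ℤ_2: compute digits iteratively via d_i = x_i mod 2, x_{i+1} = (x_i − d_i)/2. The first 5 digits are (1, 1, 0, 0, 1).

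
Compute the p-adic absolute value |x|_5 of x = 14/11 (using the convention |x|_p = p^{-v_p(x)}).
|14/11|_5 = 1

Step 1 — compute v_5(x) by factoring powers of 5 out of the numerator and denominator: v_5(14/11) = 0. Step 2 — apply |x|_p = p^{-v_p(x)} = 5^{0} = 1.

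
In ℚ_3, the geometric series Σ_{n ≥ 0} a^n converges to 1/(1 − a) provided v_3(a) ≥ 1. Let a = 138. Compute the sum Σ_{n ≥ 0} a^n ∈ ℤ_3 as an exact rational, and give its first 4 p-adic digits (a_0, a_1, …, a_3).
Σ a^n = 1/(1 − a) = -1/137;  first 4 digits = (1, 1, 1, 0)

v_3(a) = 1 ≥ 1, so the series converges in ℤ_3 to 1/(1 − a) = 1/(1 − 138) = -1/137. Expand this rational in ℤ_3: compute digits iteratively via d_i = x_i mod 3, x_{i+1} = (x_i − d_i)/3. The first 4 digits are (1, 1, 1, 0).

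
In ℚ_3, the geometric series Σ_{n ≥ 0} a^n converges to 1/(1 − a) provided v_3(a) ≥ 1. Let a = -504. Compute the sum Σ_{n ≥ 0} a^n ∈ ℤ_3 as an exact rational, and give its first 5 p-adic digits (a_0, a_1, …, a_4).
Σ a^n = 1/(1 − a) = 1/505;  first 5 digits = (1, 0, 1, 2, 0)

v_3(a) = 2 ≥ 1, so the series converges in ℤ_3 to 1/(1 − a) = 1/(1 − (-504)) = 1/505. Expand this rational in ℤ_3: compute digits iteratively via d_i = x_i mod 3, x_{i+1} = (x_i − d_i)/3. The first 5 digits are (1, 0, 1, 2, 0).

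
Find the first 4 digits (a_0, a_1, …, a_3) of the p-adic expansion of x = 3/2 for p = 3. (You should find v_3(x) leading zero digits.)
(a_0, …, a_3) = (0, 2, 1, 1)

v_3(3/2) = 1, so a_0 = ... = a_0 = 0. Factor out: x = 3^1 · u with u = 1/2 a unit in ℤ_3. Expand u iteratively via a_{v+i} = u_i mod 3, u_{i+1} = (u_i − a_{v+i})/3:
  u_0 = 1/2;  a_1 = 2;  u_1 = (u_0 − 2)/3 = -1/2
  u_1 = -1/2;  a_2 = 1;  u_2 = (u_1 − 1)/3 = -1/2
  u_2 = -1/2;  a_3 = 1;  u_3 = (u_2 − 1)/3 = -1/2
Digits: (0, 2, 1, 1).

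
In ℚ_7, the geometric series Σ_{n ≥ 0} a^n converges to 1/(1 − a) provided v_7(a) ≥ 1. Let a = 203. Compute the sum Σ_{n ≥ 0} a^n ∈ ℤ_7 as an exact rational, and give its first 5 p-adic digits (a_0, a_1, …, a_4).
Σ a^n = 1/(1 − a) = -1/202;  first 5 digits = (1, 1, 5, 2, 2)

v_7(a) = 1 ≥ 1, so the series converges in ℤ_7 to 1/(1 − a) = 1/(1 − 203) = -1/202. Expand this rational in ℤ_7: compute digits iteratively via d_i = x_i mod 7, x_{i+1} = (x_i − d_i)/7. The first 5 digits are (1, 1, 5, 2, 2).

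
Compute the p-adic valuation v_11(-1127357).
v_11(-1127357) = 5

v_11(n) is the largest exponent k such that 11^k divides n. Factor out: -1127357 = -11^5 · 7. (Sign doesn't affect v_p.) So v_11(-1127357) = 5.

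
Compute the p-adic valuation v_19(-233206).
v_19(-233206) = 3

v_19(n) is the largest exponent k such that 19^k divides n. Factor out: -233206 = -19^3 · 34. (Sign doesn't affect v_p.) So v_19(-233206) = 3.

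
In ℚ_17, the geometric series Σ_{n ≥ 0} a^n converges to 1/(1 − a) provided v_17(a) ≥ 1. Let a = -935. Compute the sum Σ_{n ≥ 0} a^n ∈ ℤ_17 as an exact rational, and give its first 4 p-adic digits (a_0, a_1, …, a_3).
Σ a^n = 1/(1 − a) = 1/936;  first 4 digits = (1, 13, 12, 11)

v_17(a) = 1 ≥ 1, so the series converges in ℤ_17 to 1/(1 − a) = 1/(1 − (-935)) = 1/936. Expand this rational in ℤ_17: compute digits iteratively via d_i = x_i mod 17, x_{i+1} = (x_i − d_i)/17. The first 4 digits are (1, 13, 12, 11).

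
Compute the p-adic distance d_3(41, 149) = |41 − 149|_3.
d_3(41, 149) = 1/27

Step 1 — x − y = 41 − 149 = -108. Step 2 — v_3(-108) = 3 (factor: -108 = −(3^3 · 4); the sign does not affect v_p). Step 3 — |x − y|_3 = 3^{-3} = 1/27.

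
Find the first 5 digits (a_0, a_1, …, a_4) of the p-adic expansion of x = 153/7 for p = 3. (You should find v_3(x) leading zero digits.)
(a_0, …, a_4) = (0, 0, 2, 1, 1)

v_3(153/7) = 2, so a_0 = ... = a_1 = 0. Factor out: x = 3^2 · u with u = 17/7 a unit in ℤ_3. Expand u iteratively via a_{v+i} = u_i mod 3, u_{i+1} = (u_i − a_{v+i})/3:
  u_0 = 17/7;  a_2 = 2;  u_1 = (u_0 − 2)/3 = 1/7
  u_1 = 1/7;  a_3 = 1;  u_2 = (u_1 − 1)/3 = -2/7
  u_2 = -2/7;  a_4 = 1;  u_3 = (u_2 − 1)/3 = -3/7
Digits: (0, 0, 2, 1, 1).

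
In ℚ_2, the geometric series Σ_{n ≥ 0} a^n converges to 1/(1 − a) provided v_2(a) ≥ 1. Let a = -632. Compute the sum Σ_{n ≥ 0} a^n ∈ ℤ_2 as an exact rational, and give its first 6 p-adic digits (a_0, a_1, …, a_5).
Σ a^n = 1/(1 − a) = 1/633;  first 6 digits = (1, 0, 0, 1, 0, 0)

v_2(a) = 3 ≥ 1, so the series converges in ℤ_2 to 1/(1 − a) = 1/(1 − (-632)) = 1/633. Expand this rational in ℤ_2: compute digits iteratively via d_i = x_i mod 2, x_{i+1} = (x_i − d_i)/2. The first 6 digits are (1, 0, 0, 1, 0, 0).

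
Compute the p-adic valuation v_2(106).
v_2(106) = 1

v_2(n) is the largest exponent k such that 2^k divides n. Factor out: 106 = 2^1 · 53. (Sign doesn't affect v_p.) So v_2(106) = 1.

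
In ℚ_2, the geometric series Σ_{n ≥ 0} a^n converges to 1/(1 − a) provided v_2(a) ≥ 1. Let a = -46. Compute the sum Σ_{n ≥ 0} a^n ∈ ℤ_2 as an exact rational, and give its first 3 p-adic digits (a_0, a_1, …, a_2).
Σ a^n = 1/(1 − a) = 1/47;  first 3 digits = (1, 1, 1)

v_2(a) = 1 ≥ 1, so the series converges in ℤ_2 to 1/(1 − a) = 1/(1 − (-46)) = 1/47. Expand this rational in ℤ_2: compute digits iteratively via d_i = x_i mod 2, x_{i+1} = (x_i − d_i)/2. The first 3 digits are (1, 1, 1).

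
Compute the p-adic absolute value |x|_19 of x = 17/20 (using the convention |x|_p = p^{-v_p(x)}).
|17/20|_19 = 1

Step 1 — compute v_19(x) by factoring powers of 19 out of the numerator and denominator: v_19(17/20) = 0. Step 2 — apply |x|_p = p^{-v_p(x)} = 19^{0} = 1.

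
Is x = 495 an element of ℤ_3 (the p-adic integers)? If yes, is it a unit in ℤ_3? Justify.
x ∈ ℤ_3 but not a unit; v_3(x) = 2 > 0

ℤ_3 = {x ∈ ℚ_3 : v_3(x) ≥ 0} and ℤ_3^× = {x ∈ ℤ_3 : v_3(x) = 0}. Here v_3(495) = v_3(num) − v_3(den) = 2; compare against these criteria.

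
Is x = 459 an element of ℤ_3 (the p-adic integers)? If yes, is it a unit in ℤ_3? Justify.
x ∈ ℤ_3 but not a unit; v_3(x) = 3 > 0

ℤ_3 = {x ∈ ℚ_3 : v_3(x) ≥ 0} and ℤ_3^× = {x ∈ ℤ_3 : v_3(x) = 0}. Here v_3(459) = v_3(num) − v_3(den) = 3; compare against these criteria.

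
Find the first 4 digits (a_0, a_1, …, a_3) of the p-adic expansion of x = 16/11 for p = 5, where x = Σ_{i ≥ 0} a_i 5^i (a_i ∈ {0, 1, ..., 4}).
(a_0, …, a_3) = (1, 1, 3, 3)

v_5(16/11) = 0 (numerator and denominator both coprime to 5), so x ∈ ℤ_5^×. Compute digits iteratively via a_i = x_i mod 5, x_{i+1} = (x_i − a_i)/5, with x_0 = x:
  x_0 = 16/11;  a_0 = 1;  x_1 = (x_0 − 1)/5 = 1/11
  x_1 = 1/11;  a_1 = 1;  x_2 = (x_1 − 1)/5 = -2/11
  x_2 = -2/11;  a_2 = 3;  x_3 = (x_2 − 3)/5 = -7/11
  x_3 = -7/11;  a_3 = 3;  x_4 = (x_3 − 3)/5 = -8/11
Digits: (1, 1, 3, 3).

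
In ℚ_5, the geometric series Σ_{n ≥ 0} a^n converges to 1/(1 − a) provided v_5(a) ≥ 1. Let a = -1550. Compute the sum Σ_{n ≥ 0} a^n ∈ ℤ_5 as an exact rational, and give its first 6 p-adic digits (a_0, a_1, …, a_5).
Σ a^n = 1/(1 − a) = 1/1551;  first 6 digits = (1, 0, 3, 2, 1, 3)

v_5(a) = 2 ≥ 1, so the series converges in ℤ_5 to 1/(1 − a) = 1/(1 − (-1550)) = 1/1551. Expand this rational in ℤ_5: compute digits iteratively via d_i = x_i mod 5, x_{i+1} = (x_i − d_i)/5. The first 6 digits are (1, 0, 3, 2, 1, 3).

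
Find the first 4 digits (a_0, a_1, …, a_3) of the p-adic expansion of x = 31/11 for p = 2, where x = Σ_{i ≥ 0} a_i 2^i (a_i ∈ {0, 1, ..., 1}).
(a_0, …, a_3) = (1, 0, 1, 1)

v_2(31/11) = 0 (numerator and denominator both coprime to 2), so x ∈ ℤ_2^×. Compute digits iteratively via a_i = x_i mod 2, x_{i+1} = (x_i − a_i)/2, with x_0 = x:
  x_0 = 31/11;  a_0 = 1;  x_1 = (x_0 − 1)/2 = 10/11
  x_1 = 10/11;  a_1 = 0;  x_2 = (x_1 − 0)/2 = 5/11
  x_2 = 5/11;  a_2 = 1;  x_3 = (x_2 − 1)/2 = -3/11
  x_3 = -3/11;  a_3 = 1;  x_4 = (x_3 − 1)/2 = -7/11
Digits: (1, 0, 1, 1).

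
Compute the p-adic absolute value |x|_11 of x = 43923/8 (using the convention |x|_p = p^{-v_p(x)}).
|43923/8|_11 = 1/14641

Step 1 — compute v_11(x) by factoring powers of 11 out of the numerator and denominator: v_11(43923/8) = 4. Step 2 — apply |x|_p = p^{-v_p(x)} = 11^{-4} = 1/14641.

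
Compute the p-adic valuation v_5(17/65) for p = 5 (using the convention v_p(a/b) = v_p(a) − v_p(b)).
v_5(17/65) = -1

Factor powers of 5 from the numerator and denominator of the reduced fraction: 17 = 5^0 · 17 and 65 = 5^1 · 13. Apply v_p(a/b) = v_p(a) − v_p(b): v_5(17/65) = 0 − 1 = -1.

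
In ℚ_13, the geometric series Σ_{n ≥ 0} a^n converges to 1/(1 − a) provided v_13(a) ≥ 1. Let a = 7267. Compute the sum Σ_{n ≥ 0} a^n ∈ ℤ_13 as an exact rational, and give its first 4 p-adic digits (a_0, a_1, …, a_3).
Σ a^n = 1/(1 − a) = -1/7266;  first 4 digits = (1, 0, 4, 3)

v_13(a) = 2 ≥ 1, so the series converges in ℤ_13 to 1/(1 − a) = 1/(1 − 7267) = -1/7266. Expand this rational in ℤ_13: compute digits iteratively via d_i = x_i mod 13, x_{i+1} = (x_i − d_i)/13. The first 4 digits are (1, 0, 4, 3).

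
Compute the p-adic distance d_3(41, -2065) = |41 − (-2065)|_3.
d_3(41, -2065) = 1/81

Step 1 — x − y = 41 − (-2065) = 2106. Step 2 — v_3(2106) = 4 (factor: 2106 = (3^4 · 26); the sign does not affect v_p). Step 3 — |x − y|_3 = 3^{-4} = 1/81.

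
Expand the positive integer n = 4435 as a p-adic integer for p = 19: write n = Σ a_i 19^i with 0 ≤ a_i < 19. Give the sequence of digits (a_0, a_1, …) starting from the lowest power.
(a_0, a_1, …) = (8, 5, 12)

Repeated division by 19 gives the digits low-to-high: 4435 = 8 + 5·19^1 + 12·19^2. Digit sequence: (8, 5, 12).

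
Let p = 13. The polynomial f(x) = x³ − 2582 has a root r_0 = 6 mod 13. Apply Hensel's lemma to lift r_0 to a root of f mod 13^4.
r_3 = 28060 (mod 28561)

Hensel: r_{i+1} = r_i − f(r_i)/f′(r_i) mod 13^{i+2}, where f′(x) = 3x². Iterate:
  r_0 = 6 (mod 13)
  r_1 = 6 (mod 169)
  r_2 = 1696 (mod 2197)
  r_3 = 28060 (mod 28561)
Final: r = 28060 with f(r) ≡ 0 mod 13^4.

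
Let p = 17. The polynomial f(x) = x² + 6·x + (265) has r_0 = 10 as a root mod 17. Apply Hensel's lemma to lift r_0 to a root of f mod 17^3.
r_2 = 2628 (mod 4913)

Hensel: r_{i+1} = r_i − f(r_i)·(f′(r_i))^{-1} mod 17^{i+2}, f′(x) = 2x + 6. Iterate:
  r_0 = 10 (mod 17)
  r_1 = 27 (mod 289)
  r_2 = 2628 (mod 4913)
Final: r = 2628 satisfies f(r) ≡ 0 mod 17^3.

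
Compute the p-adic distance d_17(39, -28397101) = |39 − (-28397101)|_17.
d_17(39, -28397101) = 1/1419857

Step 1 — x − y = 39 − (-28397101) = 28397140. Step 2 — v_17(28397140) = 5 (factor: 28397140 = (17^5 · 20); the sign does not affect v_p). Step 3 — |x − y|_17 = 17^{-5} = 1/1419857.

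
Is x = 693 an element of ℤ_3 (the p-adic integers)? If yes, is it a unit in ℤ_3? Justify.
x ∈ ℤ_3 but not a unit; v_3(x) = 2 > 0

ℤ_3 = {x ∈ ℚ_3 : v_3(x) ≥ 0} and ℤ_3^× = {x ∈ ℤ_3 : v_3(x) = 0}. Here v_3(693) = v_3(num) − v_3(den) = 2; compare against these criteria.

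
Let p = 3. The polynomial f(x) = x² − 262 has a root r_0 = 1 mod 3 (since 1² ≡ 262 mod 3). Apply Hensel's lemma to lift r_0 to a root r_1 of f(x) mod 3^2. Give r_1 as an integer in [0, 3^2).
r_1 = 1 (mod 9)

Hensel's recurrence: r_{i+1} = r_i − f(r_i)·(f′(r_i))^{-1} mod 3^{i+2}, with f′(x) = 2x. Iterate:
  r_0 = 1 (mod 3)
  r_1 = 1 (mod 9)
Final: r_1 = 1, and one checks f(r_1) ≡ 0 mod 3^2.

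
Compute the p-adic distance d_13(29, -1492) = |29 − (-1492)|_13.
d_13(29, -1492) = 1/169

Step 1 — x − y = 29 − (-1492) = 1521. Step 2 — v_13(1521) = 2 (factor: 1521 = (13^2 · 9); the sign does not affect v_p). Step 3 — |x − y|_13 = 13^{-2} = 1/169.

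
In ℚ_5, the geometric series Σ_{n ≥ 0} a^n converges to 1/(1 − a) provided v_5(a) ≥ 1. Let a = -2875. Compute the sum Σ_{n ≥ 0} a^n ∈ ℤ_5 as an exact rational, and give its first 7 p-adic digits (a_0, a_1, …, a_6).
Σ a^n = 1/(1 − a) = 1/2876;  first 7 digits = (1, 0, 0, 2, 0, 4, 3)

v_5(a) = 3 ≥ 1, so the series converges in ℤ_5 to 1/(1 − a) = 1/(1 − (-2875)) = 1/2876. Expand this rational in ℤ_5: compute digits iteratively via d_i = x_i mod 5, x_{i+1} = (x_i − d_i)/5. The first 7 digits are (1, 0, 0, 2, 0, 4, 3).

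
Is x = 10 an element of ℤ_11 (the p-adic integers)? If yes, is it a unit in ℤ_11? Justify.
x ∈ ℤ_11^× (unit); v_11(x) = 0

ℤ_11 = {x ∈ ℚ_11 : v_11(x) ≥ 0} and ℤ_11^× = {x ∈ ℤ_11 : v_11(x) = 0}. Here v_11(10) = v_11(num) − v_11(den) = 0; compare against these criteria.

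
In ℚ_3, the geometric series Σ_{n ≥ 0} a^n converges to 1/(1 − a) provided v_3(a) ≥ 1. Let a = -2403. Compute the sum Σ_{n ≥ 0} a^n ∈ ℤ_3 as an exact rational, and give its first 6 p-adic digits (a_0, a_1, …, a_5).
Σ a^n = 1/(1 − a) = 1/2404;  first 6 digits = (1, 0, 0, 1, 0, 2)

v_3(a) = 3 ≥ 1, so the series converges in ℤ_3 to 1/(1 − a) = 1/(1 − (-2403)) = 1/2404. Expand this rational in ℤ_3: compute digits iteratively via d_i = x_i mod 3, x_{i+1} = (x_i − d_i)/3. The first 6 digits are (1, 0, 0, 1, 0, 2).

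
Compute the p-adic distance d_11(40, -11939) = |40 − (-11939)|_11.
d_11(40, -11939) = 1/1331

Step 1 — x − y = 40 − (-11939) = 11979. Step 2 — v_11(11979) = 3 (factor: 11979 = (11^3 · 9); the sign does not affect v_p). Step 3 — |x − y|_11 = 11^{-3} = 1/1331.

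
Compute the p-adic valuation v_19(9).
v_19(9) = 0

v_19(n) is the largest exponent k such that 19^k divides n. Factor out: 9 = 19^0 · 9. (Sign doesn't affect v_p.) So v_19(9) = 0.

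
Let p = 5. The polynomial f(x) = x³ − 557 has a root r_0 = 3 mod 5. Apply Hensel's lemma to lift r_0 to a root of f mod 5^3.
r_2 = 68 (mod 125)

Hensel: r_{i+1} = r_i − f(r_i)/f′(r_i) mod 5^{i+2}, where f′(x) = 3x². Iterate:
  r_0 = 3 (mod 5)
  r_1 = 18 (mod 25)
  r_2 = 68 (mod 125)
Final: r = 68 with f(r) ≡ 0 mod 5^3.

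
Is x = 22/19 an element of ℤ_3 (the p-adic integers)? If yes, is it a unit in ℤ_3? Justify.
x ∈ ℤ_3^× (unit); v_3(x) = 0

ℤ_3 = {x ∈ ℚ_3 : v_3(x) ≥ 0} and ℤ_3^× = {x ∈ ℤ_3 : v_3(x) = 0}. Here v_3(22/19) = v_3(num) − v_3(den) = 0; compare against these criteria.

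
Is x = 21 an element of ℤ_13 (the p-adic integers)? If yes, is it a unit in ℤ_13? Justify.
x ∈ ℤ_13^× (unit); v_13(x) = 0

ℤ_13 = {x ∈ ℚ_13 : v_13(x) ≥ 0} and ℤ_13^× = {x ∈ ℤ_13 : v_13(x) = 0}. Here v_13(21) = v_13(num) − v_13(den) = 0; compare against these criteria.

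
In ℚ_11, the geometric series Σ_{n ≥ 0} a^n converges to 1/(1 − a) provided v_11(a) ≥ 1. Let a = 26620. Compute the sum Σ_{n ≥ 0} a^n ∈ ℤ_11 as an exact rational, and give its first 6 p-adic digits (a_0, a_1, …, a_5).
Σ a^n = 1/(1 − a) = -1/26619;  first 6 digits = (1, 0, 0, 9, 1, 0)

v_11(a) = 3 ≥ 1, so the series converges in ℤ_11 to 1/(1 − a) = 1/(1 − 26620) = -1/26619. Expand this rational in ℤ_11: compute digits iteratively via d_i = x_i mod 11, x_{i+1} = (x_i − d_i)/11. The first 6 digits are (1, 0, 0, 9, 1, 0).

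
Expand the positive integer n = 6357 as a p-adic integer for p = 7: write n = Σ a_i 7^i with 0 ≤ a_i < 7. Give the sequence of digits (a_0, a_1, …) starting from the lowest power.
(a_0, a_1, …) = (1, 5, 3, 4, 2)

Repeated division by 7 gives the digits low-to-high: 6357 = 1 + 5·7^1 + 3·7^2 + 4·7^3 + 2·7^4. Digit sequence: (1, 5, 3, 4, 2).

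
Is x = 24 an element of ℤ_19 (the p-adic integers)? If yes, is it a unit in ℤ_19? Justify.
x ∈ ℤ_19^× (unit); v_19(x) = 0

ℤ_19 = {x ∈ ℚ_19 : v_19(x) ≥ 0} and ℤ_19^× = {x ∈ ℤ_19 : v_19(x) = 0}. Here v_19(24) = v_19(num) − v_19(den) = 0; compare against these criteria.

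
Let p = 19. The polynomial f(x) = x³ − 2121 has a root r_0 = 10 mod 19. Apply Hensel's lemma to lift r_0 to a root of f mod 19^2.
r_1 = 181 (mod 361)

Hensel: r_{i+1} = r_i − f(r_i)/f′(r_i) mod 19^{i+2}, where f′(x) = 3x². Iterate:
  r_0 = 10 (mod 19)
  r_1 = 181 (mod 361)
Final: r = 181 with f(r) ≡ 0 mod 19^2.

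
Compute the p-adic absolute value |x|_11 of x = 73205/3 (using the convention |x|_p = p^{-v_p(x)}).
|73205/3|_11 = 1/14641

Step 1 — compute v_11(x) by factoring powers of 11 out of the numerator and denominator: v_11(73205/3) = 4. Step 2 — apply |x|_p = p^{-v_p(x)} = 11^{-4} = 1/14641.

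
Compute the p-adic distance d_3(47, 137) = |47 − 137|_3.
d_3(47, 137) = 1/9

Step 1 — x − y = 47 − 137 = -90. Step 2 — v_3(-90) = 2 (factor: -90 = −(3^2 · 10); the sign does not affect v_p). Step 3 — |x − y|_3 = 3^{-2} = 1/9.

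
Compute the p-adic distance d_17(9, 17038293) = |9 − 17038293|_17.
d_17(9, 17038293) = 1/1419857

Step 1 — x − y = 9 − 17038293 = -17038284. Step 2 — v_17(-17038284) = 5 (factor: -17038284 = −(17^5 · 12); the sign does not affect v_p). Step 3 — |x − y|_17 = 17^{-5} = 1/1419857.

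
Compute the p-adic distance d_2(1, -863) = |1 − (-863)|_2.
d_2(1, -863) = 1/32

Step 1 — x − y = 1 − (-863) = 864. Step 2 — v_2(864) = 5 (factor: 864 = (2^5 · 27); the sign does not affect v_p). Step 3 — |x − y|_2 = 2^{-5} = 1/32.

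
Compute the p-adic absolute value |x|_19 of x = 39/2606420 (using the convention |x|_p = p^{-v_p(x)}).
|39/2606420|_19 = 130321

Step 1 — compute v_19(x) by factoring powers of 19 out of the numerator and denominator: v_19(39/2606420) = -4. Step 2 — apply |x|_p = p^{-v_p(x)} = 19^{4} = 130321.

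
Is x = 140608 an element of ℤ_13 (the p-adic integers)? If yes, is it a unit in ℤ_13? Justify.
x ∈ ℤ_13 but not a unit; v_13(x) = 3 > 0

ℤ_13 = {x ∈ ℚ_13 : v_13(x) ≥ 0} and ℤ_13^× = {x ∈ ℤ_13 : v_13(x) = 0}. Here v_13(140608) = v_13(num) − v_13(den) = 3; compare against these criteria.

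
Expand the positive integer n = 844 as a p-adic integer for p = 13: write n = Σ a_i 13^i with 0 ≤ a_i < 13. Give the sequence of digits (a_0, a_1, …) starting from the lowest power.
(a_0, a_1, …) = (12, 12, 4)

Repeated division by 13 gives the digits low-to-high: 844 = 12 + 12·13^1 + 4·13^2. Digit sequence: (12, 12, 4).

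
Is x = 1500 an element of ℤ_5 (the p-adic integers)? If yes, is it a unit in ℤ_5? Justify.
x ∈ ℤ_5 but not a unit; v_5(x) = 3 > 0

ℤ_5 = {x ∈ ℚ_5 : v_5(x) ≥ 0} and ℤ_5^× = {x ∈ ℤ_5 : v_5(x) = 0}. Here v_5(1500) = v_5(num) − v_5(den) = 3; compare against these criteria.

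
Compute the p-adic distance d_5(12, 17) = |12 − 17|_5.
d_5(12, 17) = 1/5

Step 1 — x − y = 12 − 17 = -5. Step 2 — v_5(-5) = 1 (factor: -5 = −(5^1 · 1); the sign does not affect v_p). Step 3 — |x − y|_5 = 5^{-1} = 1/5.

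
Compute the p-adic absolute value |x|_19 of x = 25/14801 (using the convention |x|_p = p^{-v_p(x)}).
|25/14801|_19 = 361

Step 1 — compute v_19(x) by factoring powers of 19 out of the numerator and denominator: v_19(25/14801) = -2. Step 2 — apply |x|_p = p^{-v_p(x)} = 19^{2} = 361.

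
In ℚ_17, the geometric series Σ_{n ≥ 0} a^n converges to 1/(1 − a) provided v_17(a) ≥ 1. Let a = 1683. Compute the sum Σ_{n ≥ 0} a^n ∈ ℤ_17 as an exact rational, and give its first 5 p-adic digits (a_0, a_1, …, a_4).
Σ a^n = 1/(1 − a) = -1/1682;  first 5 digits = (1, 14, 14, 5, 3)

v_17(a) = 1 ≥ 1, so the series converges in ℤ_17 to 1/(1 − a) = 1/(1 − 1683) = -1/1682. Expand this rational in ℤ_17: compute digits iteratively via d_i = x_i mod 17, x_{i+1} = (x_i − d_i)/17. The first 5 digits are (1, 14, 14, 5, 3).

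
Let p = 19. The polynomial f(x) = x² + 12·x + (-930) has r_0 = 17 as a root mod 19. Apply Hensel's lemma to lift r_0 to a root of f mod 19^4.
r_3 = 125835 (mod 130321)

Hensel: r_{i+1} = r_i − f(r_i)·(f′(r_i))^{-1} mod 19^{i+2}, f′(x) = 2x + 12. Iterate:
  r_0 = 17 (mod 19)
  r_1 = 207 (mod 361)
  r_2 = 2373 (mod 6859)
  r_3 = 125835 (mod 130321)
Final: r = 125835 satisfies f(r) ≡ 0 mod 19^4.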